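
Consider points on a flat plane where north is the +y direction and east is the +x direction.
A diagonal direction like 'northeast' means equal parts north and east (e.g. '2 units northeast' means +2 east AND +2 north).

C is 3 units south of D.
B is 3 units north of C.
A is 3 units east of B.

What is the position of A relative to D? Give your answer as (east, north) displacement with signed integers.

Place D at the origin (east=0, north=0).
  C is 3 units south of D: delta (east=+0, north=-3); C at (east=0, north=-3).
  B is 3 units north of C: delta (east=+0, north=+3); B at (east=0, north=0).
  A is 3 units east of B: delta (east=+3, north=+0); A at (east=3, north=0).
Therefore A relative to D: (east=3, north=0).

Answer: A is at (east=3, north=0) relative to D.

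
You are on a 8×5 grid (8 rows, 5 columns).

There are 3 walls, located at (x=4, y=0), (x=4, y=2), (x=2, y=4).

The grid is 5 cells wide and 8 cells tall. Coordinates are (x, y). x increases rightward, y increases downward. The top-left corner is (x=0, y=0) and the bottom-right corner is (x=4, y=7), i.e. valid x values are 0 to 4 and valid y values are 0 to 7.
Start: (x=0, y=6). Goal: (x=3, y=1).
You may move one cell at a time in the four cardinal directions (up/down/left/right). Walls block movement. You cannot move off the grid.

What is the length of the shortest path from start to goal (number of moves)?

Answer: Shortest path length: 8

Derivation:
BFS from (x=0, y=6) until reaching (x=3, y=1):
  Distance 0: (x=0, y=6)
  Distance 1: (x=0, y=5), (x=1, y=6), (x=0, y=7)
  Distance 2: (x=0, y=4), (x=1, y=5), (x=2, y=6), (x=1, y=7)
  Distance 3: (x=0, y=3), (x=1, y=4), (x=2, y=5), (x=3, y=6), (x=2, y=7)
  Distance 4: (x=0, y=2), (x=1, y=3), (x=3, y=5), (x=4, y=6), (x=3, y=7)
  Distance 5: (x=0, y=1), (x=1, y=2), (x=2, y=3), (x=3, y=4), (x=4, y=5), (x=4, y=7)
  Distance 6: (x=0, y=0), (x=1, y=1), (x=2, y=2), (x=3, y=3), (x=4, y=4)
  Distance 7: (x=1, y=0), (x=2, y=1), (x=3, y=2), (x=4, y=3)
  Distance 8: (x=2, y=0), (x=3, y=1)  <- goal reached here
One shortest path (8 moves): (x=0, y=6) -> (x=1, y=6) -> (x=2, y=6) -> (x=3, y=6) -> (x=3, y=5) -> (x=3, y=4) -> (x=3, y=3) -> (x=3, y=2) -> (x=3, y=1)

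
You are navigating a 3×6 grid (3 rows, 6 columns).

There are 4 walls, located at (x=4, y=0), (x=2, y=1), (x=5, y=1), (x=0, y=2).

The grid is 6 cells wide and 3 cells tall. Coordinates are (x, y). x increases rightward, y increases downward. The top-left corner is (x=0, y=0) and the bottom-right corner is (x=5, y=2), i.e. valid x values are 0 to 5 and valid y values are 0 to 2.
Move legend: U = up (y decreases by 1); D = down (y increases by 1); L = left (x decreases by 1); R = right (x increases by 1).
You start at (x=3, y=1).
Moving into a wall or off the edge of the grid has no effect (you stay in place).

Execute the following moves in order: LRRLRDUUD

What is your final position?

Start: (x=3, y=1)
  L (left): blocked, stay at (x=3, y=1)
  R (right): (x=3, y=1) -> (x=4, y=1)
  R (right): blocked, stay at (x=4, y=1)
  L (left): (x=4, y=1) -> (x=3, y=1)
  R (right): (x=3, y=1) -> (x=4, y=1)
  D (down): (x=4, y=1) -> (x=4, y=2)
  U (up): (x=4, y=2) -> (x=4, y=1)
  U (up): blocked, stay at (x=4, y=1)
  D (down): (x=4, y=1) -> (x=4, y=2)
Final: (x=4, y=2)

Answer: Final position: (x=4, y=2)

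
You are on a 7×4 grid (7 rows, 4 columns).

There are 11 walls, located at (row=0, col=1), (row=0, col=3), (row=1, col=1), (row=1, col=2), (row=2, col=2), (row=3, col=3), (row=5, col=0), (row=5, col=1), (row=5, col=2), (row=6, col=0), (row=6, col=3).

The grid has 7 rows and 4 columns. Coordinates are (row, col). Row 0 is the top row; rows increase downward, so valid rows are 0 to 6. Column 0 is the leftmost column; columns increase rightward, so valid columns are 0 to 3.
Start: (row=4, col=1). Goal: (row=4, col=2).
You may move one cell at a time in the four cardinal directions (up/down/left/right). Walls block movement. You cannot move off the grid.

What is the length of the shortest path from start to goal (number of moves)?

BFS from (row=4, col=1) until reaching (row=4, col=2):
  Distance 0: (row=4, col=1)
  Distance 1: (row=3, col=1), (row=4, col=0), (row=4, col=2)  <- goal reached here
One shortest path (1 moves): (row=4, col=1) -> (row=4, col=2)

Answer: Shortest path length: 1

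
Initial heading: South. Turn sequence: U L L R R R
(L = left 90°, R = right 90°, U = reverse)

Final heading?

Answer: Final heading: East

Derivation:
Start: South
  U (U-turn (180°)) -> North
  L (left (90° counter-clockwise)) -> West
  L (left (90° counter-clockwise)) -> South
  R (right (90° clockwise)) -> West
  R (right (90° clockwise)) -> North
  R (right (90° clockwise)) -> East
Final: East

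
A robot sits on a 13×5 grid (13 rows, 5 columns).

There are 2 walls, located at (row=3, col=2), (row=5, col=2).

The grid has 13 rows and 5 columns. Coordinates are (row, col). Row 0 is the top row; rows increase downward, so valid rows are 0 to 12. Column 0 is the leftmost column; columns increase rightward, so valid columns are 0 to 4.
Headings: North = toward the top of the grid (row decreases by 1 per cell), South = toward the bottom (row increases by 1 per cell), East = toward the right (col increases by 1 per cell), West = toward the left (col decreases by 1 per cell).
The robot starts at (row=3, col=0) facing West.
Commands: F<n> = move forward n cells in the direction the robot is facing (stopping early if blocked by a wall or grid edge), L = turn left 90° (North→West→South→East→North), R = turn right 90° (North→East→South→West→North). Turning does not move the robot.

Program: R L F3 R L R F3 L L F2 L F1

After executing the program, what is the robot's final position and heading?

Answer: Final position: (row=2, col=1), facing East

Derivation:
Start: (row=3, col=0), facing West
  R: turn right, now facing North
  L: turn left, now facing West
  F3: move forward 0/3 (blocked), now at (row=3, col=0)
  R: turn right, now facing North
  L: turn left, now facing West
  R: turn right, now facing North
  F3: move forward 3, now at (row=0, col=0)
  L: turn left, now facing West
  L: turn left, now facing South
  F2: move forward 2, now at (row=2, col=0)
  L: turn left, now facing East
  F1: move forward 1, now at (row=2, col=1)
Final: (row=2, col=1), facing East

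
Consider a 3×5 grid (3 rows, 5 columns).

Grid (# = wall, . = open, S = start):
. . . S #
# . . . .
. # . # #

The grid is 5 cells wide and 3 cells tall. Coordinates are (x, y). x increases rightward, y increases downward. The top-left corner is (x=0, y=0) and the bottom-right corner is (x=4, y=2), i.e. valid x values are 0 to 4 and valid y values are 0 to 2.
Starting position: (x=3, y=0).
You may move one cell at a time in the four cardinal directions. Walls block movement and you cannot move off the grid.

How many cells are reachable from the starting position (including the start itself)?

BFS flood-fill from (x=3, y=0):
  Distance 0: (x=3, y=0)
  Distance 1: (x=2, y=0), (x=3, y=1)
  Distance 2: (x=1, y=0), (x=2, y=1), (x=4, y=1)
  Distance 3: (x=0, y=0), (x=1, y=1), (x=2, y=2)
Total reachable: 9 (grid has 10 open cells total)

Answer: Reachable cells: 9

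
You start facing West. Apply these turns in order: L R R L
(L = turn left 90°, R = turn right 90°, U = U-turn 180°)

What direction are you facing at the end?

Answer: Final heading: West

Derivation:
Start: West
  L (left (90° counter-clockwise)) -> South
  R (right (90° clockwise)) -> West
  R (right (90° clockwise)) -> North
  L (left (90° counter-clockwise)) -> West
Final: West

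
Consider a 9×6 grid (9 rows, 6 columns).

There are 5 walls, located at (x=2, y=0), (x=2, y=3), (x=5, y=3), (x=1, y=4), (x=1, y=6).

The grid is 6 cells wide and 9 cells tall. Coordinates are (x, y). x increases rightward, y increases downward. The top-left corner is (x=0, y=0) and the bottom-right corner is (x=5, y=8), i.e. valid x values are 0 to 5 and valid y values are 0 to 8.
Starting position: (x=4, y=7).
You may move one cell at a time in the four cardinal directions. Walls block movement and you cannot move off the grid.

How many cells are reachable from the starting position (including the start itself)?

Answer: Reachable cells: 49

Derivation:
BFS flood-fill from (x=4, y=7):
  Distance 0: (x=4, y=7)
  Distance 1: (x=4, y=6), (x=3, y=7), (x=5, y=7), (x=4, y=8)
  Distance 2: (x=4, y=5), (x=3, y=6), (x=5, y=6), (x=2, y=7), (x=3, y=8), (x=5, y=8)
  Distance 3: (x=4, y=4), (x=3, y=5), (x=5, y=5), (x=2, y=6), (x=1, y=7), (x=2, y=8)
  Distance 4: (x=4, y=3), (x=3, y=4), (x=5, y=4), (x=2, y=5), (x=0, y=7), (x=1, y=8)
  Distance 5: (x=4, y=2), (x=3, y=3), (x=2, y=4), (x=1, y=5), (x=0, y=6), (x=0, y=8)
  Distance 6: (x=4, y=1), (x=3, y=2), (x=5, y=2), (x=0, y=5)
  Distance 7: (x=4, y=0), (x=3, y=1), (x=5, y=1), (x=2, y=2), (x=0, y=4)
  Distance 8: (x=3, y=0), (x=5, y=0), (x=2, y=1), (x=1, y=2), (x=0, y=3)
  Distance 9: (x=1, y=1), (x=0, y=2), (x=1, y=3)
  Distance 10: (x=1, y=0), (x=0, y=1)
  Distance 11: (x=0, y=0)
Total reachable: 49 (grid has 49 open cells total)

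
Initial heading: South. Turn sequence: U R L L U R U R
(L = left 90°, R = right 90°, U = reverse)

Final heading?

Answer: Final heading: East

Derivation:
Start: South
  U (U-turn (180°)) -> North
  R (right (90° clockwise)) -> East
  L (left (90° counter-clockwise)) -> North
  L (left (90° counter-clockwise)) -> West
  U (U-turn (180°)) -> East
  R (right (90° clockwise)) -> South
  U (U-turn (180°)) -> North
  R (right (90° clockwise)) -> East
Final: East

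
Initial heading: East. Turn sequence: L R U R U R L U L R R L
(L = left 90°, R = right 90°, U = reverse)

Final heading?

Answer: Final heading: North

Derivation:
Start: East
  L (left (90° counter-clockwise)) -> North
  R (right (90° clockwise)) -> East
  U (U-turn (180°)) -> West
  R (right (90° clockwise)) -> North
  U (U-turn (180°)) -> South
  R (right (90° clockwise)) -> West
  L (left (90° counter-clockwise)) -> South
  U (U-turn (180°)) -> North
  L (left (90° counter-clockwise)) -> West
  R (right (90° clockwise)) -> North
  R (right (90° clockwise)) -> East
  L (left (90° counter-clockwise)) -> North
Final: North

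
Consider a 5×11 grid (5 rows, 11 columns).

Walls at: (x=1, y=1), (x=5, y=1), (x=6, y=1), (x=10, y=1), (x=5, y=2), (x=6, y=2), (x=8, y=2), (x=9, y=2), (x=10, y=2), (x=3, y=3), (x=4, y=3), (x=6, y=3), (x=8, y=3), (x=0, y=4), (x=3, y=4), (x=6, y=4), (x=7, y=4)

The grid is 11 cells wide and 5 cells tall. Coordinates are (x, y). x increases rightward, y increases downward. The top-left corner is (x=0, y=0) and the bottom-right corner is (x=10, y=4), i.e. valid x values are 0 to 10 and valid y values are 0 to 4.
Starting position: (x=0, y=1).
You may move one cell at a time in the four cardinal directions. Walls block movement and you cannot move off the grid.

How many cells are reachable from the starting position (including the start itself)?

Answer: Reachable cells: 30

Derivation:
BFS flood-fill from (x=0, y=1):
  Distance 0: (x=0, y=1)
  Distance 1: (x=0, y=0), (x=0, y=2)
  Distance 2: (x=1, y=0), (x=1, y=2), (x=0, y=3)
  Distance 3: (x=2, y=0), (x=2, y=2), (x=1, y=3)
  Distance 4: (x=3, y=0), (x=2, y=1), (x=3, y=2), (x=2, y=3), (x=1, y=4)
  Distance 5: (x=4, y=0), (x=3, y=1), (x=4, y=2), (x=2, y=4)
  Distance 6: (x=5, y=0), (x=4, y=1)
  Distance 7: (x=6, y=0)
  Distance 8: (x=7, y=0)
  Distance 9: (x=8, y=0), (x=7, y=1)
  Distance 10: (x=9, y=0), (x=8, y=1), (x=7, y=2)
  Distance 11: (x=10, y=0), (x=9, y=1), (x=7, y=3)
Total reachable: 30 (grid has 38 open cells total)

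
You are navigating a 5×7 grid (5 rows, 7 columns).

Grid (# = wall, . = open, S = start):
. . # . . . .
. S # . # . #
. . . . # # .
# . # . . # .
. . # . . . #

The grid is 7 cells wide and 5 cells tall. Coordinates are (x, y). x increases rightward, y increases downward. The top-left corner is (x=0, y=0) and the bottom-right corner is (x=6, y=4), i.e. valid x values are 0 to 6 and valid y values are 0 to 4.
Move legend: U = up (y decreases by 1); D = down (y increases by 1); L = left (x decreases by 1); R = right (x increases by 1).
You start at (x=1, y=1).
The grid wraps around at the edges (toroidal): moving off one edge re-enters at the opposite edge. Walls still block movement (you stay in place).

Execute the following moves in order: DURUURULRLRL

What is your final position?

Start: (x=1, y=1)
  D (down): (x=1, y=1) -> (x=1, y=2)
  U (up): (x=1, y=2) -> (x=1, y=1)
  R (right): blocked, stay at (x=1, y=1)
  U (up): (x=1, y=1) -> (x=1, y=0)
  U (up): (x=1, y=0) -> (x=1, y=4)
  R (right): blocked, stay at (x=1, y=4)
  U (up): (x=1, y=4) -> (x=1, y=3)
  L (left): blocked, stay at (x=1, y=3)
  R (right): blocked, stay at (x=1, y=3)
  L (left): blocked, stay at (x=1, y=3)
  R (right): blocked, stay at (x=1, y=3)
  L (left): blocked, stay at (x=1, y=3)
Final: (x=1, y=3)

Answer: Final position: (x=1, y=3)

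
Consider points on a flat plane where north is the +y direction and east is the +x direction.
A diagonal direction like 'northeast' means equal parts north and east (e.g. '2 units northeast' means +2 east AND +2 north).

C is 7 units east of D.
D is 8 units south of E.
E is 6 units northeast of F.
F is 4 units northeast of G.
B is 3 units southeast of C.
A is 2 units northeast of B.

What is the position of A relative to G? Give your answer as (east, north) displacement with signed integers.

Place G at the origin (east=0, north=0).
  F is 4 units northeast of G: delta (east=+4, north=+4); F at (east=4, north=4).
  E is 6 units northeast of F: delta (east=+6, north=+6); E at (east=10, north=10).
  D is 8 units south of E: delta (east=+0, north=-8); D at (east=10, north=2).
  C is 7 units east of D: delta (east=+7, north=+0); C at (east=17, north=2).
  B is 3 units southeast of C: delta (east=+3, north=-3); B at (east=20, north=-1).
  A is 2 units northeast of B: delta (east=+2, north=+2); A at (east=22, north=1).
Therefore A relative to G: (east=22, north=1).

Answer: A is at (east=22, north=1) relative to G.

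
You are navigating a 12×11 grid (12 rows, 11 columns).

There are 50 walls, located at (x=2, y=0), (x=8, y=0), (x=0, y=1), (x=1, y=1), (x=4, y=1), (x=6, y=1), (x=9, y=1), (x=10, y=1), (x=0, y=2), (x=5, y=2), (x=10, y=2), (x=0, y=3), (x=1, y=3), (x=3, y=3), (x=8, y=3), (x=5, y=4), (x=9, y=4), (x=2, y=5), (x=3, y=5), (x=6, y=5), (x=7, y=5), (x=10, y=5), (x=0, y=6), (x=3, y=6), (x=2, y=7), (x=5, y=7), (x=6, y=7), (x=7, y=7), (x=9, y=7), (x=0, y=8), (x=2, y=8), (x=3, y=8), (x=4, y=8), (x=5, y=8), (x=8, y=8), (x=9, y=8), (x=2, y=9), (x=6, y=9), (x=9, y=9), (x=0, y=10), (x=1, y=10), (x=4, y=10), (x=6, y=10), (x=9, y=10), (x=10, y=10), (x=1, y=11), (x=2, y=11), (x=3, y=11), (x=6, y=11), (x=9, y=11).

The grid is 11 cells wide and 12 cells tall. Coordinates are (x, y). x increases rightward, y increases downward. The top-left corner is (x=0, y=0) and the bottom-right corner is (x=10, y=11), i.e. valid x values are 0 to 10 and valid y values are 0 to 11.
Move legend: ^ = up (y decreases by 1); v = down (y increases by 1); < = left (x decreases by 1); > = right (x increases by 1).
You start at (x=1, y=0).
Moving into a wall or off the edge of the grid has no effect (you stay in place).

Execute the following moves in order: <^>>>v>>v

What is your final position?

Answer: Final position: (x=1, y=0)

Derivation:
Start: (x=1, y=0)
  < (left): (x=1, y=0) -> (x=0, y=0)
  ^ (up): blocked, stay at (x=0, y=0)
  > (right): (x=0, y=0) -> (x=1, y=0)
  > (right): blocked, stay at (x=1, y=0)
  > (right): blocked, stay at (x=1, y=0)
  v (down): blocked, stay at (x=1, y=0)
  > (right): blocked, stay at (x=1, y=0)
  > (right): blocked, stay at (x=1, y=0)
  v (down): blocked, stay at (x=1, y=0)
Final: (x=1, y=0)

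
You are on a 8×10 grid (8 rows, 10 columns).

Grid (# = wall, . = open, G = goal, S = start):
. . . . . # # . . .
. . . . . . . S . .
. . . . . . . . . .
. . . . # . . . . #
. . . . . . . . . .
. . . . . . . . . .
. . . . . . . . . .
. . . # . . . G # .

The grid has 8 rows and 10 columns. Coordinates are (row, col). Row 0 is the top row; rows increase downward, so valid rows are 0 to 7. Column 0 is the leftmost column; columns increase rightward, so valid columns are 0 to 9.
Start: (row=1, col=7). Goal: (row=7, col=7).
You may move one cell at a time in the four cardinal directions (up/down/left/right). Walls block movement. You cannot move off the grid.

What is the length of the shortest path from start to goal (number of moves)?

Answer: Shortest path length: 6

Derivation:
BFS from (row=1, col=7) until reaching (row=7, col=7):
  Distance 0: (row=1, col=7)
  Distance 1: (row=0, col=7), (row=1, col=6), (row=1, col=8), (row=2, col=7)
  Distance 2: (row=0, col=8), (row=1, col=5), (row=1, col=9), (row=2, col=6), (row=2, col=8), (row=3, col=7)
  Distance 3: (row=0, col=9), (row=1, col=4), (row=2, col=5), (row=2, col=9), (row=3, col=6), (row=3, col=8), (row=4, col=7)
  Distance 4: (row=0, col=4), (row=1, col=3), (row=2, col=4), (row=3, col=5), (row=4, col=6), (row=4, col=8), (row=5, col=7)
  Distance 5: (row=0, col=3), (row=1, col=2), (row=2, col=3), (row=4, col=5), (row=4, col=9), (row=5, col=6), (row=5, col=8), (row=6, col=7)
  Distance 6: (row=0, col=2), (row=1, col=1), (row=2, col=2), (row=3, col=3), (row=4, col=4), (row=5, col=5), (row=5, col=9), (row=6, col=6), (row=6, col=8), (row=7, col=7)  <- goal reached here
One shortest path (6 moves): (row=1, col=7) -> (row=2, col=7) -> (row=3, col=7) -> (row=4, col=7) -> (row=5, col=7) -> (row=6, col=7) -> (row=7, col=7)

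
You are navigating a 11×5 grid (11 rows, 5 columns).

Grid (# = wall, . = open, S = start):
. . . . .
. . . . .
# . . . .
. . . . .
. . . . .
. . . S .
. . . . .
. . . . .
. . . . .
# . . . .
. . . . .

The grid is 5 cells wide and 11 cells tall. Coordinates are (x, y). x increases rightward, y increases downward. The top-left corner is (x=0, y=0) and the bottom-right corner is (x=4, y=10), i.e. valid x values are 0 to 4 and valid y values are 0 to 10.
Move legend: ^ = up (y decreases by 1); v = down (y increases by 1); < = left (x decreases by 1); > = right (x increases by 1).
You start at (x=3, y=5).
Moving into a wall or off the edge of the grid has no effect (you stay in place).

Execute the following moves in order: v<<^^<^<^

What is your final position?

Answer: Final position: (x=0, y=3)

Derivation:
Start: (x=3, y=5)
  v (down): (x=3, y=5) -> (x=3, y=6)
  < (left): (x=3, y=6) -> (x=2, y=6)
  < (left): (x=2, y=6) -> (x=1, y=6)
  ^ (up): (x=1, y=6) -> (x=1, y=5)
  ^ (up): (x=1, y=5) -> (x=1, y=4)
  < (left): (x=1, y=4) -> (x=0, y=4)
  ^ (up): (x=0, y=4) -> (x=0, y=3)
  < (left): blocked, stay at (x=0, y=3)
  ^ (up): blocked, stay at (x=0, y=3)
Final: (x=0, y=3)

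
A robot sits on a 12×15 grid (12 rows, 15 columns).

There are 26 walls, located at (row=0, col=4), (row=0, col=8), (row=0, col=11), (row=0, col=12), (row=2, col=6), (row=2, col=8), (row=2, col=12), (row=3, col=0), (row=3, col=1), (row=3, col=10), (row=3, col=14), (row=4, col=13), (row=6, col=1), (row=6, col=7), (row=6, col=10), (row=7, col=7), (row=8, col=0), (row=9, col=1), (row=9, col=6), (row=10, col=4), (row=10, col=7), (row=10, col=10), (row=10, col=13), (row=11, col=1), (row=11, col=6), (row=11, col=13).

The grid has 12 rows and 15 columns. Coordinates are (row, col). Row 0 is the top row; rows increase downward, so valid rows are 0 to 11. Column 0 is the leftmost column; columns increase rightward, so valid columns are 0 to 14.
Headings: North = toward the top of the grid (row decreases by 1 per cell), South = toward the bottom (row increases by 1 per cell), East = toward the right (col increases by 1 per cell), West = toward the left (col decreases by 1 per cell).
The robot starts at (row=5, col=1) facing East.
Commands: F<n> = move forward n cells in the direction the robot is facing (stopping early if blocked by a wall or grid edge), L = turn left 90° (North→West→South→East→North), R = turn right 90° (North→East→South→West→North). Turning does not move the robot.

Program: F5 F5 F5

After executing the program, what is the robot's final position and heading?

Answer: Final position: (row=5, col=14), facing East

Derivation:
Start: (row=5, col=1), facing East
  F5: move forward 5, now at (row=5, col=6)
  F5: move forward 5, now at (row=5, col=11)
  F5: move forward 3/5 (blocked), now at (row=5, col=14)
Final: (row=5, col=14), facing East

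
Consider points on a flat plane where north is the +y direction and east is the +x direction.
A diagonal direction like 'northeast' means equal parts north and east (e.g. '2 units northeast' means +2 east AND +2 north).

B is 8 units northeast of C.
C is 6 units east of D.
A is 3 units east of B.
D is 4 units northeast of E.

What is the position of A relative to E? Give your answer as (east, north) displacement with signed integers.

Answer: A is at (east=21, north=12) relative to E.

Derivation:
Place E at the origin (east=0, north=0).
  D is 4 units northeast of E: delta (east=+4, north=+4); D at (east=4, north=4).
  C is 6 units east of D: delta (east=+6, north=+0); C at (east=10, north=4).
  B is 8 units northeast of C: delta (east=+8, north=+8); B at (east=18, north=12).
  A is 3 units east of B: delta (east=+3, north=+0); A at (east=21, north=12).
Therefore A relative to E: (east=21, north=12).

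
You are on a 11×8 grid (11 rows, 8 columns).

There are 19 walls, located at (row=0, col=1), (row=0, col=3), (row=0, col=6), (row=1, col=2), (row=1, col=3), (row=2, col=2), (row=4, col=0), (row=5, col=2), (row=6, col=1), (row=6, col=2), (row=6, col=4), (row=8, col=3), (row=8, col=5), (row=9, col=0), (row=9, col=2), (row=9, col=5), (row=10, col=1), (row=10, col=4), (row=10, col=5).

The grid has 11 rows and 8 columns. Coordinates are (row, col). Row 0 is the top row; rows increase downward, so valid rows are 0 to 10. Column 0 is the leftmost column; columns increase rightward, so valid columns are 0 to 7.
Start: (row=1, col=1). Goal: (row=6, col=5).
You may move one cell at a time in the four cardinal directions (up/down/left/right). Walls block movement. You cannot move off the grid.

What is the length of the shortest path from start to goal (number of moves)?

BFS from (row=1, col=1) until reaching (row=6, col=5):
  Distance 0: (row=1, col=1)
  Distance 1: (row=1, col=0), (row=2, col=1)
  Distance 2: (row=0, col=0), (row=2, col=0), (row=3, col=1)
  Distance 3: (row=3, col=0), (row=3, col=2), (row=4, col=1)
  Distance 4: (row=3, col=3), (row=4, col=2), (row=5, col=1)
  Distance 5: (row=2, col=3), (row=3, col=4), (row=4, col=3), (row=5, col=0)
  Distance 6: (row=2, col=4), (row=3, col=5), (row=4, col=4), (row=5, col=3), (row=6, col=0)
  Distance 7: (row=1, col=4), (row=2, col=5), (row=3, col=6), (row=4, col=5), (row=5, col=4), (row=6, col=3), (row=7, col=0)
  Distance 8: (row=0, col=4), (row=1, col=5), (row=2, col=6), (row=3, col=7), (row=4, col=6), (row=5, col=5), (row=7, col=1), (row=7, col=3), (row=8, col=0)
  Distance 9: (row=0, col=5), (row=1, col=6), (row=2, col=7), (row=4, col=7), (row=5, col=6), (row=6, col=5), (row=7, col=2), (row=7, col=4), (row=8, col=1)  <- goal reached here
One shortest path (9 moves): (row=1, col=1) -> (row=2, col=1) -> (row=3, col=1) -> (row=3, col=2) -> (row=3, col=3) -> (row=3, col=4) -> (row=3, col=5) -> (row=4, col=5) -> (row=5, col=5) -> (row=6, col=5)

Answer: Shortest path length: 9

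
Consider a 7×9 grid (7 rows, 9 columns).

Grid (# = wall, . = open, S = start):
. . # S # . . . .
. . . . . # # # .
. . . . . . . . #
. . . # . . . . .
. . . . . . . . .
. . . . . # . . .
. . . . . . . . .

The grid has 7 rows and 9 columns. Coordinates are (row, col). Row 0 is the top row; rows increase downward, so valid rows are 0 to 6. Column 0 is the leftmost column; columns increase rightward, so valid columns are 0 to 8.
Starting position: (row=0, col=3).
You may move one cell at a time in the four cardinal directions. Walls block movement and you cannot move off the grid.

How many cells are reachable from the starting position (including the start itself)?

Answer: Reachable cells: 50

Derivation:
BFS flood-fill from (row=0, col=3):
  Distance 0: (row=0, col=3)
  Distance 1: (row=1, col=3)
  Distance 2: (row=1, col=2), (row=1, col=4), (row=2, col=3)
  Distance 3: (row=1, col=1), (row=2, col=2), (row=2, col=4)
  Distance 4: (row=0, col=1), (row=1, col=0), (row=2, col=1), (row=2, col=5), (row=3, col=2), (row=3, col=4)
  Distance 5: (row=0, col=0), (row=2, col=0), (row=2, col=6), (row=3, col=1), (row=3, col=5), (row=4, col=2), (row=4, col=4)
  Distance 6: (row=2, col=7), (row=3, col=0), (row=3, col=6), (row=4, col=1), (row=4, col=3), (row=4, col=5), (row=5, col=2), (row=5, col=4)
  Distance 7: (row=3, col=7), (row=4, col=0), (row=4, col=6), (row=5, col=1), (row=5, col=3), (row=6, col=2), (row=6, col=4)
  Distance 8: (row=3, col=8), (row=4, col=7), (row=5, col=0), (row=5, col=6), (row=6, col=1), (row=6, col=3), (row=6, col=5)
  Distance 9: (row=4, col=8), (row=5, col=7), (row=6, col=0), (row=6, col=6)
  Distance 10: (row=5, col=8), (row=6, col=7)
  Distance 11: (row=6, col=8)
Total reachable: 50 (grid has 55 open cells total)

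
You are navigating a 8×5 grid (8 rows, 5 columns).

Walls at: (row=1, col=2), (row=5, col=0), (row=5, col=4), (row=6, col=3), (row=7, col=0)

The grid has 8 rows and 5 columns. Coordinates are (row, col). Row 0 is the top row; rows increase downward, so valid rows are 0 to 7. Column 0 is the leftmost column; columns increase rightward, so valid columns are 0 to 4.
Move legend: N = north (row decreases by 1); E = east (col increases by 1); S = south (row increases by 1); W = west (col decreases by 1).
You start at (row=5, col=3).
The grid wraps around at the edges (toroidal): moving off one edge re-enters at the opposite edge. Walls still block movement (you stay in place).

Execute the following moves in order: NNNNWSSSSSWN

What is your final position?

Start: (row=5, col=3)
  N (north): (row=5, col=3) -> (row=4, col=3)
  N (north): (row=4, col=3) -> (row=3, col=3)
  N (north): (row=3, col=3) -> (row=2, col=3)
  N (north): (row=2, col=3) -> (row=1, col=3)
  W (west): blocked, stay at (row=1, col=3)
  S (south): (row=1, col=3) -> (row=2, col=3)
  S (south): (row=2, col=3) -> (row=3, col=3)
  S (south): (row=3, col=3) -> (row=4, col=3)
  S (south): (row=4, col=3) -> (row=5, col=3)
  S (south): blocked, stay at (row=5, col=3)
  W (west): (row=5, col=3) -> (row=5, col=2)
  N (north): (row=5, col=2) -> (row=4, col=2)
Final: (row=4, col=2)

Answer: Final position: (row=4, col=2)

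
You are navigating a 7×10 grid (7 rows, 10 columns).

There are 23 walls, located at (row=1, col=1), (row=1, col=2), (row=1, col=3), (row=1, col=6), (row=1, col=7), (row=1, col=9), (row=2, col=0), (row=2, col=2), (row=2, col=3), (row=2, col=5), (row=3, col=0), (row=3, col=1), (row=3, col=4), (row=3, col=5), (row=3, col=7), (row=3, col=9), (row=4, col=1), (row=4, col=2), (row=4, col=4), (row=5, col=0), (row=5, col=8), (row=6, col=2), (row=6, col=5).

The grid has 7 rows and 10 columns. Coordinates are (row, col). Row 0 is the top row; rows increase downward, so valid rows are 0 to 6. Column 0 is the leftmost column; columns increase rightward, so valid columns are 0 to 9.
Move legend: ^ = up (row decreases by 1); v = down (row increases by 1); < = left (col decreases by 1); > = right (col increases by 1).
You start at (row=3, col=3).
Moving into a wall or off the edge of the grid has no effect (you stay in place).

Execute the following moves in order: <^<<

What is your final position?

Start: (row=3, col=3)
  < (left): (row=3, col=3) -> (row=3, col=2)
  ^ (up): blocked, stay at (row=3, col=2)
  < (left): blocked, stay at (row=3, col=2)
  < (left): blocked, stay at (row=3, col=2)
Final: (row=3, col=2)

Answer: Final position: (row=3, col=2)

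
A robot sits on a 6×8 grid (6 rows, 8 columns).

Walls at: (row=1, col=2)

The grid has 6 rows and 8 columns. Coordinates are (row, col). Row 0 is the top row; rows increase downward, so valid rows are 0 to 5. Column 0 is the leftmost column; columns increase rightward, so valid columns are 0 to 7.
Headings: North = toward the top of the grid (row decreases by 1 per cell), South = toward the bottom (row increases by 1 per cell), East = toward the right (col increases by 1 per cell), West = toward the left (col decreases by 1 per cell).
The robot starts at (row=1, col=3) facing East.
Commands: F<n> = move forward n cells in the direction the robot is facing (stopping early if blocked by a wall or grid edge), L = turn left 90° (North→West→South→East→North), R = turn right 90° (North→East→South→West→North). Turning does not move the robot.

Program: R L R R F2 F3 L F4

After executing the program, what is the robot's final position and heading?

Start: (row=1, col=3), facing East
  R: turn right, now facing South
  L: turn left, now facing East
  R: turn right, now facing South
  R: turn right, now facing West
  F2: move forward 0/2 (blocked), now at (row=1, col=3)
  F3: move forward 0/3 (blocked), now at (row=1, col=3)
  L: turn left, now facing South
  F4: move forward 4, now at (row=5, col=3)
Final: (row=5, col=3), facing South

Answer: Final position: (row=5, col=3), facing South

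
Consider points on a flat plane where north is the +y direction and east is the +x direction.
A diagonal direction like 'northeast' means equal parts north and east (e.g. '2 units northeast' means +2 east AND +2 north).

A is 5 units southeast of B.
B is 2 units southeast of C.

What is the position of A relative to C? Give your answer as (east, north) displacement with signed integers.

Answer: A is at (east=7, north=-7) relative to C.

Derivation:
Place C at the origin (east=0, north=0).
  B is 2 units southeast of C: delta (east=+2, north=-2); B at (east=2, north=-2).
  A is 5 units southeast of B: delta (east=+5, north=-5); A at (east=7, north=-7).
Therefore A relative to C: (east=7, north=-7).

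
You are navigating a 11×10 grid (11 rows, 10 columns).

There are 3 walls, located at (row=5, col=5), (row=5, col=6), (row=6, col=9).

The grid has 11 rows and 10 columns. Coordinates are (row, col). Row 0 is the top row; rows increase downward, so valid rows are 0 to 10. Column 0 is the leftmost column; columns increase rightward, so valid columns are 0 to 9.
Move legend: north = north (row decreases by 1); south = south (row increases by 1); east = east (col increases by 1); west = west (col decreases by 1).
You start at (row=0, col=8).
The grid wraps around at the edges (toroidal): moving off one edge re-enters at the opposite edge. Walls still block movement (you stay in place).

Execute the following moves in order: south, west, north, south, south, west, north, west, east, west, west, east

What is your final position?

Start: (row=0, col=8)
  south (south): (row=0, col=8) -> (row=1, col=8)
  west (west): (row=1, col=8) -> (row=1, col=7)
  north (north): (row=1, col=7) -> (row=0, col=7)
  south (south): (row=0, col=7) -> (row=1, col=7)
  south (south): (row=1, col=7) -> (row=2, col=7)
  west (west): (row=2, col=7) -> (row=2, col=6)
  north (north): (row=2, col=6) -> (row=1, col=6)
  west (west): (row=1, col=6) -> (row=1, col=5)
  east (east): (row=1, col=5) -> (row=1, col=6)
  west (west): (row=1, col=6) -> (row=1, col=5)
  west (west): (row=1, col=5) -> (row=1, col=4)
  east (east): (row=1, col=4) -> (row=1, col=5)
Final: (row=1, col=5)

Answer: Final position: (row=1, col=5)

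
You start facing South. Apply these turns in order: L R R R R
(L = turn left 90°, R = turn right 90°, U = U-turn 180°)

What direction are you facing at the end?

Answer: Final heading: East

Derivation:
Start: South
  L (left (90° counter-clockwise)) -> East
  R (right (90° clockwise)) -> South
  R (right (90° clockwise)) -> West
  R (right (90° clockwise)) -> North
  R (right (90° clockwise)) -> East
Final: East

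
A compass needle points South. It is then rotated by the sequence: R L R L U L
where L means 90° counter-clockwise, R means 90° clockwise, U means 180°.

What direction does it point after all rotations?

Answer: Final heading: West

Derivation:
Start: South
  R (right (90° clockwise)) -> West
  L (left (90° counter-clockwise)) -> South
  R (right (90° clockwise)) -> West
  L (left (90° counter-clockwise)) -> South
  U (U-turn (180°)) -> North
  L (left (90° counter-clockwise)) -> West
Final: West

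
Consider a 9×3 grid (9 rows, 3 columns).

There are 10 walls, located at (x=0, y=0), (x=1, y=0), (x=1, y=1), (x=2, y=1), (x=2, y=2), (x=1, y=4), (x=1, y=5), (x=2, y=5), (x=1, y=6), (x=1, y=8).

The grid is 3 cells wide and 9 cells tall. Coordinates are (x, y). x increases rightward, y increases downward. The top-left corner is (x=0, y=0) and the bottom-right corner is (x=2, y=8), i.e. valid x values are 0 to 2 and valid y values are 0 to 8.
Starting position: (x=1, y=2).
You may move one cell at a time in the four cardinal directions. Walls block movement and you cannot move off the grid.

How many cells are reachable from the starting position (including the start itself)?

Answer: Reachable cells: 16

Derivation:
BFS flood-fill from (x=1, y=2):
  Distance 0: (x=1, y=2)
  Distance 1: (x=0, y=2), (x=1, y=3)
  Distance 2: (x=0, y=1), (x=0, y=3), (x=2, y=3)
  Distance 3: (x=0, y=4), (x=2, y=4)
  Distance 4: (x=0, y=5)
  Distance 5: (x=0, y=6)
  Distance 6: (x=0, y=7)
  Distance 7: (x=1, y=7), (x=0, y=8)
  Distance 8: (x=2, y=7)
  Distance 9: (x=2, y=6), (x=2, y=8)
Total reachable: 16 (grid has 17 open cells total)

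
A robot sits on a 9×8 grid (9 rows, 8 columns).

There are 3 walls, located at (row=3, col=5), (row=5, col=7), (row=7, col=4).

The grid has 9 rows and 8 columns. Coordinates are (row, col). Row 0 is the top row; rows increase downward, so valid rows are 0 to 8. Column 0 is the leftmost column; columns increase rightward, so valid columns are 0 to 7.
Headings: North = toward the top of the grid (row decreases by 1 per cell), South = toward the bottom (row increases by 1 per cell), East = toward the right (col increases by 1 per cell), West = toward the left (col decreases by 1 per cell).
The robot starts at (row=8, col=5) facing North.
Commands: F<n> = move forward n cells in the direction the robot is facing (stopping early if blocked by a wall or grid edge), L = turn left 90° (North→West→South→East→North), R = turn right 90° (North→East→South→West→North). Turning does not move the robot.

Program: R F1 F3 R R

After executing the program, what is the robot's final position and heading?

Start: (row=8, col=5), facing North
  R: turn right, now facing East
  F1: move forward 1, now at (row=8, col=6)
  F3: move forward 1/3 (blocked), now at (row=8, col=7)
  R: turn right, now facing South
  R: turn right, now facing West
Final: (row=8, col=7), facing West

Answer: Final position: (row=8, col=7), facing West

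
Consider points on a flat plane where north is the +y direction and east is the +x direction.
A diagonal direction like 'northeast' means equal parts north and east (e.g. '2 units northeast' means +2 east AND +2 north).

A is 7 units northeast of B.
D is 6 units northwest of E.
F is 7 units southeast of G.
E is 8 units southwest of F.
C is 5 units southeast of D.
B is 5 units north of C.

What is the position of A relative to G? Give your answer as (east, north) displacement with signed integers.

Place G at the origin (east=0, north=0).
  F is 7 units southeast of G: delta (east=+7, north=-7); F at (east=7, north=-7).
  E is 8 units southwest of F: delta (east=-8, north=-8); E at (east=-1, north=-15).
  D is 6 units northwest of E: delta (east=-6, north=+6); D at (east=-7, north=-9).
  C is 5 units southeast of D: delta (east=+5, north=-5); C at (east=-2, north=-14).
  B is 5 units north of C: delta (east=+0, north=+5); B at (east=-2, north=-9).
  A is 7 units northeast of B: delta (east=+7, north=+7); A at (east=5, north=-2).
Therefore A relative to G: (east=5, north=-2).

Answer: A is at (east=5, north=-2) relative to G.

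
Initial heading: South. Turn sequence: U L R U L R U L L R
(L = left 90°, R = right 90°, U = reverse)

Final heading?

Start: South
  U (U-turn (180°)) -> North
  L (left (90° counter-clockwise)) -> West
  R (right (90° clockwise)) -> North
  U (U-turn (180°)) -> South
  L (left (90° counter-clockwise)) -> East
  R (right (90° clockwise)) -> South
  U (U-turn (180°)) -> North
  L (left (90° counter-clockwise)) -> West
  L (left (90° counter-clockwise)) -> South
  R (right (90° clockwise)) -> West
Final: West

Answer: Final heading: West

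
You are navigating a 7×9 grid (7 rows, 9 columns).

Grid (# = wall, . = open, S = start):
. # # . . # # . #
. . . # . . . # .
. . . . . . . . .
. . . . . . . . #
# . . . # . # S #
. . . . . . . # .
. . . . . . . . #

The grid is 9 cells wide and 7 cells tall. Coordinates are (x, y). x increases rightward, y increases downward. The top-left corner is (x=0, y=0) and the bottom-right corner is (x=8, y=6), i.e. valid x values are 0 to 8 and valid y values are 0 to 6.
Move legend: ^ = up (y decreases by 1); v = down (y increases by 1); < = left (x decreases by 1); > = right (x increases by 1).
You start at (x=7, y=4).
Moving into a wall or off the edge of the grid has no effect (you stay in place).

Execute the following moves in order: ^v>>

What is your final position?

Answer: Final position: (x=7, y=4)

Derivation:
Start: (x=7, y=4)
  ^ (up): (x=7, y=4) -> (x=7, y=3)
  v (down): (x=7, y=3) -> (x=7, y=4)
  > (right): blocked, stay at (x=7, y=4)
  > (right): blocked, stay at (x=7, y=4)
Final: (x=7, y=4)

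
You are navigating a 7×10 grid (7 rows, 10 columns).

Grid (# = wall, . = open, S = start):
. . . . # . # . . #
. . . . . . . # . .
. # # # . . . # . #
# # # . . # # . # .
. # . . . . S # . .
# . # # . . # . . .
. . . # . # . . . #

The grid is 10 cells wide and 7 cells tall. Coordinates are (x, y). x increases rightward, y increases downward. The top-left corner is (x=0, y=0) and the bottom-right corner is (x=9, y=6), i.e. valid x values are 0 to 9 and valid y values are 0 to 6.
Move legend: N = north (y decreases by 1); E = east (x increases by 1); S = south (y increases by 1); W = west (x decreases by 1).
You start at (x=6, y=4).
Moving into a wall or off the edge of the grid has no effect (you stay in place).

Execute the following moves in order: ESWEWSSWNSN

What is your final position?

Answer: Final position: (x=4, y=4)

Derivation:
Start: (x=6, y=4)
  E (east): blocked, stay at (x=6, y=4)
  S (south): blocked, stay at (x=6, y=4)
  W (west): (x=6, y=4) -> (x=5, y=4)
  E (east): (x=5, y=4) -> (x=6, y=4)
  W (west): (x=6, y=4) -> (x=5, y=4)
  S (south): (x=5, y=4) -> (x=5, y=5)
  S (south): blocked, stay at (x=5, y=5)
  W (west): (x=5, y=5) -> (x=4, y=5)
  N (north): (x=4, y=5) -> (x=4, y=4)
  S (south): (x=4, y=4) -> (x=4, y=5)
  N (north): (x=4, y=5) -> (x=4, y=4)
Final: (x=4, y=4)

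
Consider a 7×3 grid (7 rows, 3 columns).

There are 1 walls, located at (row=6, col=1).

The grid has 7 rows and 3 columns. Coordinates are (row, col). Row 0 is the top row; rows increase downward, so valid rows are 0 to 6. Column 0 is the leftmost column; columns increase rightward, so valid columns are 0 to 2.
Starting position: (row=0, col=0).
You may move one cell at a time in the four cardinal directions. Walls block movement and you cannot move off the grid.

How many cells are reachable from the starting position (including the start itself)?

BFS flood-fill from (row=0, col=0):
  Distance 0: (row=0, col=0)
  Distance 1: (row=0, col=1), (row=1, col=0)
  Distance 2: (row=0, col=2), (row=1, col=1), (row=2, col=0)
  Distance 3: (row=1, col=2), (row=2, col=1), (row=3, col=0)
  Distance 4: (row=2, col=2), (row=3, col=1), (row=4, col=0)
  Distance 5: (row=3, col=2), (row=4, col=1), (row=5, col=0)
  Distance 6: (row=4, col=2), (row=5, col=1), (row=6, col=0)
  Distance 7: (row=5, col=2)
  Distance 8: (row=6, col=2)
Total reachable: 20 (grid has 20 open cells total)

Answer: Reachable cells: 20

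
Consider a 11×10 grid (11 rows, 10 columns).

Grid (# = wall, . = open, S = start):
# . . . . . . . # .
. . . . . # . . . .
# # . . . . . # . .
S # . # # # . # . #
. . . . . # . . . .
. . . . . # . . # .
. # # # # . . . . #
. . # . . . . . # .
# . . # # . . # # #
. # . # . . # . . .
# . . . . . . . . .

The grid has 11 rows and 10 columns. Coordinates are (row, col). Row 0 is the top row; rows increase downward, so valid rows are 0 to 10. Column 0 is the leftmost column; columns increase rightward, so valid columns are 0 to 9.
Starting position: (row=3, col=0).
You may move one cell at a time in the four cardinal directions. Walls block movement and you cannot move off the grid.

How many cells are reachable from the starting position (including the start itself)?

BFS flood-fill from (row=3, col=0):
  Distance 0: (row=3, col=0)
  Distance 1: (row=4, col=0)
  Distance 2: (row=4, col=1), (row=5, col=0)
  Distance 3: (row=4, col=2), (row=5, col=1), (row=6, col=0)
  Distance 4: (row=3, col=2), (row=4, col=3), (row=5, col=2), (row=7, col=0)
  Distance 5: (row=2, col=2), (row=4, col=4), (row=5, col=3), (row=7, col=1)
  Distance 6: (row=1, col=2), (row=2, col=3), (row=5, col=4), (row=8, col=1)
  Distance 7: (row=0, col=2), (row=1, col=1), (row=1, col=3), (row=2, col=4), (row=8, col=2)
  Distance 8: (row=0, col=1), (row=0, col=3), (row=1, col=0), (row=1, col=4), (row=2, col=5), (row=9, col=2)
  Distance 9: (row=0, col=4), (row=2, col=6), (row=10, col=2)
  Distance 10: (row=0, col=5), (row=1, col=6), (row=3, col=6), (row=10, col=1), (row=10, col=3)
  Distance 11: (row=0, col=6), (row=1, col=7), (row=4, col=6), (row=10, col=4)
  Distance 12: (row=0, col=7), (row=1, col=8), (row=4, col=7), (row=5, col=6), (row=9, col=4), (row=10, col=5)
  Distance 13: (row=1, col=9), (row=2, col=8), (row=4, col=8), (row=5, col=7), (row=6, col=6), (row=9, col=5), (row=10, col=6)
  Distance 14: (row=0, col=9), (row=2, col=9), (row=3, col=8), (row=4, col=9), (row=6, col=5), (row=6, col=7), (row=7, col=6), (row=8, col=5), (row=10, col=7)
  Distance 15: (row=5, col=9), (row=6, col=8), (row=7, col=5), (row=7, col=7), (row=8, col=6), (row=9, col=7), (row=10, col=8)
  Distance 16: (row=7, col=4), (row=9, col=8), (row=10, col=9)
  Distance 17: (row=7, col=3), (row=9, col=9)
Total reachable: 76 (grid has 78 open cells total)

Answer: Reachable cells: 76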